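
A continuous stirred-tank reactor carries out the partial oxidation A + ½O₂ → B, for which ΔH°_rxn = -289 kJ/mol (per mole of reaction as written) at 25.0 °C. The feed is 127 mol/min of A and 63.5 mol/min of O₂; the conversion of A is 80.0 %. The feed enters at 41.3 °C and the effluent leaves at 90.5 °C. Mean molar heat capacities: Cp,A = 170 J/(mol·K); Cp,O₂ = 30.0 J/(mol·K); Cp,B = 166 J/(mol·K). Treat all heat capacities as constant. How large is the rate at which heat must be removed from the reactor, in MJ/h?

Extent of reaction ξ = 0.800 × 127 = 101.6 mol/min
Reaction term: ξ·ΔH°_rxn = 101.6 × -289 = -29362 kJ/min
Sensible, feed 41.3→25 °C: -382.97 kJ/min
Outlet flows (mol/min): A 25.4, O₂ 12.7, B 101.6
Sensible, products 25→90.5 °C: 1412.5 kJ/min
Q = ΔH = -28333 kJ/min = -472.21 kW
Heat removed = 1700 MJ/h

Q_out = 1700 MJ/h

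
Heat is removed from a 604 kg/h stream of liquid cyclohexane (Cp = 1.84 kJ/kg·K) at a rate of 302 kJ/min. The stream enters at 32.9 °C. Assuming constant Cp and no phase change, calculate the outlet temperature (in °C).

Q = 302 kJ/min = 18120 kJ/h
ΔT = Q/(ṁ·Cp) = 18120/(604×1.84) = 16.304 K
T_out = 32.9 − 16.304 = 16.596 °C

T_out = 16.6 °C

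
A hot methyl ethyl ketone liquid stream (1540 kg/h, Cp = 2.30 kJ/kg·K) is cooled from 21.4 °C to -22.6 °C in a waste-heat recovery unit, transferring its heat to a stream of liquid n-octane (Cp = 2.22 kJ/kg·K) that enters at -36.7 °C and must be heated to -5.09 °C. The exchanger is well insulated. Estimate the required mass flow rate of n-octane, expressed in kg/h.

Heat released by hot stream: Q = 1540 × 2.30 × (21.4 − -22.6) = 155850 kJ/h
Energy balance on cold side (adiabatic exchanger): Q = ṁ_c·Cp_c·(T_c,out − T_c,in)
ṁ_c = 155850 / [2.22 × (-5.09 − -36.7)] = 2220.9 kg/h

ṁ_c = 2220 kg/h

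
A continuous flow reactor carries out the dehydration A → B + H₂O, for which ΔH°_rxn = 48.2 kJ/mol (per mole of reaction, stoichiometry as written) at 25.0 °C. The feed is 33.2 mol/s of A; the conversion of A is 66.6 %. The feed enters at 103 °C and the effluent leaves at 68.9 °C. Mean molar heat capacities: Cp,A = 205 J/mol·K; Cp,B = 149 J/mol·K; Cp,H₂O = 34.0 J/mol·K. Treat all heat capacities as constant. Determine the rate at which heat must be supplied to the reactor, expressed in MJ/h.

Extent of reaction ξ = 0.666 × 33.2 = 22.111 mol/s
Reaction term: ξ·ΔH°_rxn = 22.111 × 48.2 = 1065.8 kJ/s
Sensible, feed 103→25 °C: -530.87 kJ/s
Outlet flows (mol/s): A 11.089, B 22.111, H₂O 22.111
Sensible, products 25→68.9 °C: 277.43 kJ/s
Q = ΔH = 812.32 kJ/s = 812.32 kW
Heat supplied = 2924.4 MJ/h

Q_in = 2920 MJ/h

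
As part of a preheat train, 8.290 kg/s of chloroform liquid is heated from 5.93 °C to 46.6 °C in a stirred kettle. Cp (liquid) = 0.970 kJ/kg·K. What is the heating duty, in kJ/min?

Q = ṁ·Cp·ΔT = 8.290 × 0.970 × (46.6 − 5.93) = 327.04 kJ/s
Heating duty = 19622 kJ/min

Q = 19600 kJ/min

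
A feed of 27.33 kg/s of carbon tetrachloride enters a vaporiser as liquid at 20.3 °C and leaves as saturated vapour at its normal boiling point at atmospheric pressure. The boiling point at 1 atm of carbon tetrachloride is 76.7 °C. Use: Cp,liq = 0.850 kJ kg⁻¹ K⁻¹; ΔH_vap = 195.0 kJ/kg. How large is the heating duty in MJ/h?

Q = 23900 MJ/h

liquid 20.3→76.7 °C: 47.94 kJ/kg
vaporisation at 76.7 °C: 195 kJ/kg
Δh = 47.94 + 195 = 242.94 kJ/kg
Q = ṁ·Δh = 27.33 kg/s × 242.94 kJ/kg = 6639.6 kJ/s
|Q| = 6639.6 kW = 23902 MJ/h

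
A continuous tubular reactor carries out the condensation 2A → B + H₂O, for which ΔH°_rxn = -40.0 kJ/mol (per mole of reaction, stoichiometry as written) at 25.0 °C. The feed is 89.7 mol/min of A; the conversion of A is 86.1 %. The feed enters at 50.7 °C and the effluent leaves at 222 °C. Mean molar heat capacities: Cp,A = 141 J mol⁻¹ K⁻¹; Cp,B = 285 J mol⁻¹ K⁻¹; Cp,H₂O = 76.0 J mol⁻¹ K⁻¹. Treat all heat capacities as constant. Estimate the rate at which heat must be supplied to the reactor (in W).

Q_in = 20400 W

Extent of reaction ξ = 0.861 × 89.7 / 2 = 38.616 mol/min
Reaction term: ξ·ΔH°_rxn = 38.616 × -40.0 = -1544.6 kJ/min
Sensible, feed 50.7→25 °C: -325.05 kJ/min
Outlet flows (mol/min): A 12.468, B 38.616, H₂O 38.616
Sensible, products 25→222 °C: 3092.6 kJ/min
Q = ΔH = 1222.9 kJ/min = 20.382 kW
Heat supplied = 20382 W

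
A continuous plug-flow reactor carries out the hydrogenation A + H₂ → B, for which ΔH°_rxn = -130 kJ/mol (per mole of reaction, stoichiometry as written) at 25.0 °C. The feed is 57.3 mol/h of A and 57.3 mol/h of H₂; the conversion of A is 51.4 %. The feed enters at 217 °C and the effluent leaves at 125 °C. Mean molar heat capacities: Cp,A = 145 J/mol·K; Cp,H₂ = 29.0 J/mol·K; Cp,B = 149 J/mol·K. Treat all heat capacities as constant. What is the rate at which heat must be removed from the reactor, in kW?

Q_out = 1.34 kW

Extent of reaction ξ = 0.514 × 57.3 = 29.452 mol/h
Reaction term: ξ·ΔH°_rxn = 29.452 × -130 = -3828.8 kJ/h
Sensible, feed 217→25 °C: -1914.3 kJ/h
Outlet flows (mol/h): A 27.848, H₂ 27.848, B 29.452
Sensible, products 25→125 °C: 923.39 kJ/h
Q = ΔH = -4819.7 kJ/h = -1.3388 kW
Heat removed = 1.3388 kW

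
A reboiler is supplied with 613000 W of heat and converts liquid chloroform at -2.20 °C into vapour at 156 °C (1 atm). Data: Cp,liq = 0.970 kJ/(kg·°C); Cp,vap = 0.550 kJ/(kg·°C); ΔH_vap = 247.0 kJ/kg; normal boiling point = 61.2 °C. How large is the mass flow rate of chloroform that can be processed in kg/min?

Δh = 0.970×(61.2−-2.20) + 247.0 + 0.550×(156−61.2) = 360.64 kJ/kg
Q = 613000 W = 613 kJ/s = 36780 kJ/min
ṁ = Q/Δh = 36780 / 360.64 = 101.99 kg/min

ṁ = 102 kg/min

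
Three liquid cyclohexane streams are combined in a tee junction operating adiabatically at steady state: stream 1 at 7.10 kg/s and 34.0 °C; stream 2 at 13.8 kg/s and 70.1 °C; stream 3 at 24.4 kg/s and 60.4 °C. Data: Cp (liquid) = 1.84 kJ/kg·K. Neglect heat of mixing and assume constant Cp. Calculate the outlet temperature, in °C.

T_out = 59.2 °C

Adiabatic, steady state ⇒ Σ ṁᵢCp,ᵢ(T_out − Tᵢ) = 0
T_out = Σ ṁᵢCp,ᵢTᵢ / Σ ṁᵢCp,ᵢ
      = 4935.9 / 83.352 = 59.217 °C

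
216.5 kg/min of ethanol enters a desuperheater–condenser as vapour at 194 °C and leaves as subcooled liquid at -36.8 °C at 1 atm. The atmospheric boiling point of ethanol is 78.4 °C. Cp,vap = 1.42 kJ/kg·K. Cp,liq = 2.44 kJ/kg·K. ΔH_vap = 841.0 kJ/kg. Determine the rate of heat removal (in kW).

Q_c = 4640 kW

vapour 194→78.4 °C: -164.15 kJ/kg
condensation at 78.4 °C: -841 kJ/kg
liquid 78.4→-36.8 °C: -281.09 kJ/kg
Δh = -164.15 + -841 + -281.09 = -1286.2 kJ/kg
Q = ṁ·Δh = 216.5 kg/min × -1286.2 kJ/kg = -278470 kJ/min
|Q| = 4641.2 kW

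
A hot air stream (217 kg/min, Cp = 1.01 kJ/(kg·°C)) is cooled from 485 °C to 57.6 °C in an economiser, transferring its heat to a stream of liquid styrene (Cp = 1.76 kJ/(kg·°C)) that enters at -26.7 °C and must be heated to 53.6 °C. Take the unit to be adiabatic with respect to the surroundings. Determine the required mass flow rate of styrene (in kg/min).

ṁ_c = 663 kg/min

Heat released by hot stream: Q = 217 × 1.01 × (485 − 57.6) = 93673 kJ/min
Energy balance on cold side (adiabatic exchanger): Q = ṁ_c·Cp_c·(T_c,out − T_c,in)
ṁ_c = 93673 / [1.76 × (53.6 − -26.7)] = 662.81 kg/min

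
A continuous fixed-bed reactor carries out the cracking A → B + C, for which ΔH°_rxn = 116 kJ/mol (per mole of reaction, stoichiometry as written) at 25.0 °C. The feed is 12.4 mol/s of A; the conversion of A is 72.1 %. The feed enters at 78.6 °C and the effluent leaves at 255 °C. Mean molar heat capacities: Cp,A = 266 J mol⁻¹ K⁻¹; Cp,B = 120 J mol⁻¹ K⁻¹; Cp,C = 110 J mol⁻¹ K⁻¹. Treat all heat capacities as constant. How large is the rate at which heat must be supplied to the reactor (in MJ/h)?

Extent of reaction ξ = 0.721 × 12.4 = 8.9404 mol/s
Reaction term: ξ·ΔH°_rxn = 8.9404 × 116 = 1037.1 kJ/s
Sensible, feed 78.6→25 °C: -176.79 kJ/s
Outlet flows (mol/s): A 3.4596, B 8.9404, C 8.9404
Sensible, products 25→255 °C: 684.61 kJ/s
Q = ΔH = 1544.9 kJ/s = 1544.9 kW
Heat supplied = 5561.6 MJ/h

Q_in = 5560 MJ/h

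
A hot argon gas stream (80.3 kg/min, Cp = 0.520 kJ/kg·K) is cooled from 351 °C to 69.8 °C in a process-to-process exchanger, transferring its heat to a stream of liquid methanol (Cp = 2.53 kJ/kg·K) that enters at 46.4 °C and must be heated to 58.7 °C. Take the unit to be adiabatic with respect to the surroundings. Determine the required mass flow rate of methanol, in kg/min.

ṁ_c = 377 kg/min

Heat released by hot stream: Q = 80.3 × 0.520 × (351 − 69.8) = 11742 kJ/min
Energy balance on cold side (adiabatic exchanger): Q = ṁ_c·Cp_c·(T_c,out − T_c,in)
ṁ_c = 11742 / [2.53 × (58.7 − 46.4)] = 377.32 kg/min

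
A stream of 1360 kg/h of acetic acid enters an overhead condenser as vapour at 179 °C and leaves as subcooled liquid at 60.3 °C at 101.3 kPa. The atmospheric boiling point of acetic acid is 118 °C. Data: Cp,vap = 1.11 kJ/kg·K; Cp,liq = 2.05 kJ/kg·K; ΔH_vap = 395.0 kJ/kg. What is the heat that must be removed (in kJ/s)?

vapour 179→118 °C: -67.71 kJ/kg
condensation at 118 °C: -395 kJ/kg
liquid 118→60.3 °C: -118.28 kJ/kg
Δh = -67.71 + -395 + -118.28 = -581 kJ/kg
Q = ṁ·Δh = 1360 kg/h × -581 kJ/kg = -790150 kJ/h
|Q| = 219.49 kW

Q_c = 219 kJ/s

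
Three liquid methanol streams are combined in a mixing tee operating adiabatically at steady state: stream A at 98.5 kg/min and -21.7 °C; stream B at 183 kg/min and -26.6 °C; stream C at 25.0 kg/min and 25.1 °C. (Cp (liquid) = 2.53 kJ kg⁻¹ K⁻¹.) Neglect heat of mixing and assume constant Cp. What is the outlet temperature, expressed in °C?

T_out = -20.8 °C

Adiabatic, steady state ⇒ Σ ṁᵢCp,ᵢ(T_out − Tᵢ) = 0
Σ ṁᵢCp,ᵢTᵢ = 98.5×2.53×-21.7 + 183×2.53×-26.6 + 25.0×2.53×25.1 = -16136
Σ ṁᵢCp,ᵢ = 98.5×2.53 + 183×2.53 + 25.0×2.53 = 775.44
T_out = -16136 / 775.44 = -20.808 °C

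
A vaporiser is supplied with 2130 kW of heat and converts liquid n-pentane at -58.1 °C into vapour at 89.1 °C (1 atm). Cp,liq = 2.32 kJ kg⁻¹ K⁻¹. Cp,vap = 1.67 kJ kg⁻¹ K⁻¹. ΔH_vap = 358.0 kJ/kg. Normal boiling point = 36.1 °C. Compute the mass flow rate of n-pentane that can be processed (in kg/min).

ṁ = 192 kg/min

Δh = 2.32×(36.1−-58.1) + 358.0 + 1.67×(89.1−36.1) = 665.05 kJ/kg
Q = 2130 kW = 2130 kJ/s = 127800 kJ/min
ṁ = Q/Δh = 127800 / 665.05 = 192.16 kg/min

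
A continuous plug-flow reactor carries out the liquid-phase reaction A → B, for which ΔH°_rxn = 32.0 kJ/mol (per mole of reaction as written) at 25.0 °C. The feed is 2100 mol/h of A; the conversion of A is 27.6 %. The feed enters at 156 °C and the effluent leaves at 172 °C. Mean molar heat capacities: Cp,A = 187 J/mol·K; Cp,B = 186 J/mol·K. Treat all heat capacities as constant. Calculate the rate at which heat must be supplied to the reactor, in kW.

Q_in = 6.87 kW

Extent of reaction ξ = 0.276 × 2100 = 579.6 mol/h
Reaction term: ξ·ΔH°_rxn = 579.6 × 32.0 = 18547 kJ/h
Sensible, feed 156→25 °C: -51444 kJ/h
Outlet flows (mol/h): A 1520.4, B 579.6
Sensible, products 25→172 °C: 57642 kJ/h
Q = ΔH = 24745 kJ/h = 6.8737 kW
Heat supplied = 6.8737 kW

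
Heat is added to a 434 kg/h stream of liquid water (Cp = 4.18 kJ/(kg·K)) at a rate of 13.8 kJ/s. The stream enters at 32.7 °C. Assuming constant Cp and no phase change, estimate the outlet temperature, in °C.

T_out = 60.1 °C

Q = 13.8 kJ/s = 49680 kJ/h
ΔT = Q/(ṁ·Cp) = 49680/(434×4.18) = 27.385 K
T_out = 32.7 + 27.385 = 60.085 °C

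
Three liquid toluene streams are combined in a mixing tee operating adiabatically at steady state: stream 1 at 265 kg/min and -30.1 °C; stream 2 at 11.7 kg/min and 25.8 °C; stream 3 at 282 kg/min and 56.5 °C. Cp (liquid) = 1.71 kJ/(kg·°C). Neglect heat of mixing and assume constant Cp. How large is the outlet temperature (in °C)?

No heat crosses the boundary, so H_out = H_in.
T_out = Σ ṁᵢCp,ᵢTᵢ / Σ ṁᵢCp,ᵢ
      = 14122 / 955.38 = 14.781 °C

T_out = 14.8 °C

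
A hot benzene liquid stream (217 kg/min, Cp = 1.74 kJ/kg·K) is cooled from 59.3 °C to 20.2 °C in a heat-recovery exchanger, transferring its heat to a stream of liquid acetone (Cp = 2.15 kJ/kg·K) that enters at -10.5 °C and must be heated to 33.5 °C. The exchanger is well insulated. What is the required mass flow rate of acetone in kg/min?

ṁ_c = 156 kg/min

Heat released by hot stream: Q = 217 × 1.74 × (59.3 − 20.2) = 14763 kJ/min
Energy balance on cold side (adiabatic exchanger): Q = ṁ_c·Cp_c·(T_c,out − T_c,in)
ṁ_c = 14763 / [2.15 × (33.5 − -10.5)] = 156.06 kg/min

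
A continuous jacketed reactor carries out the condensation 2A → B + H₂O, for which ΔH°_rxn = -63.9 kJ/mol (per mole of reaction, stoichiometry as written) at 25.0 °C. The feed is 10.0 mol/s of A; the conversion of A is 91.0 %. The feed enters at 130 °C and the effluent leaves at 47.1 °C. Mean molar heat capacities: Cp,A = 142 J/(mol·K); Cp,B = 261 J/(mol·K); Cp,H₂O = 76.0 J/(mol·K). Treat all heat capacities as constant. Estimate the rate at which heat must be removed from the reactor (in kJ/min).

Extent of reaction ξ = 0.910 × 10.0 / 2 = 4.55 mol/s
Reaction term: ξ·ΔH°_rxn = 4.55 × -63.9 = -290.75 kJ/s
Sensible, feed 130→25 °C: -149.1 kJ/s
Outlet flows (mol/s): A 0.9, B 4.55, H₂O 4.55
Sensible, products 25→47.1 °C: 36.711 kJ/s
Q = ΔH = -403.13 kJ/s = -403.13 kW
Heat removed = 24188 kJ/min

Q_out = 24200 kJ/min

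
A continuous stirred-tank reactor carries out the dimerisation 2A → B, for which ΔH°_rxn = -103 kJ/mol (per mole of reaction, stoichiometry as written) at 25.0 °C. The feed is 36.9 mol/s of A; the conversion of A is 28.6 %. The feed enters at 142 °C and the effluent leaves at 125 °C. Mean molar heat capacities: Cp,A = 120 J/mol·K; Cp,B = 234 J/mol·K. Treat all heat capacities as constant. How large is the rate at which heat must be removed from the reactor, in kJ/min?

Extent of reaction ξ = 0.286 × 36.9 / 2 = 5.2767 mol/s
Reaction term: ξ·ΔH°_rxn = 5.2767 × -103 = -543.5 kJ/s
Sensible, feed 142→25 °C: -518.08 kJ/s
Outlet flows (mol/s): A 26.347, B 5.2767
Sensible, products 25→125 °C: 439.63 kJ/s
Q = ΔH = -621.94 kJ/s = -621.94 kW
Heat removed = 37317 kJ/min

Q_out = 37300 kJ/min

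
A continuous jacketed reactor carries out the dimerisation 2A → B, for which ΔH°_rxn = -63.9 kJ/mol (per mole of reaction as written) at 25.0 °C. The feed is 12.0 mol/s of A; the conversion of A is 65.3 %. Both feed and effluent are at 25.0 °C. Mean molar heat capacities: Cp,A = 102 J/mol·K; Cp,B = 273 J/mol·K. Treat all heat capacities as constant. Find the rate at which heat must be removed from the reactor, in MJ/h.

Q_out = 901 MJ/h

Extent of reaction ξ = 0.653 × 12.0 / 2 = 3.918 mol/s
Reaction term: ξ·ΔH°_rxn = 3.918 × -63.9 = -250.36 kJ/s
Q = ΔH = -250.36 kJ/s = -250.36 kW
Heat removed = 901.3 MJ/h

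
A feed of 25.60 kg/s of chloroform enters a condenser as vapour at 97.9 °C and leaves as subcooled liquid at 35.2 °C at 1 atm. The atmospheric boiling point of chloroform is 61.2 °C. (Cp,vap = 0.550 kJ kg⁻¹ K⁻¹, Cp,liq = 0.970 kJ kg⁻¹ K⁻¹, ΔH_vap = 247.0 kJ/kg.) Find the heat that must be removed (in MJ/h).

Q_c = 26900 MJ/h

vapour 97.9→61.2 °C: -20.185 kJ/kg
condensation at 61.2 °C: -247 kJ/kg
liquid 61.2→35.2 °C: -25.22 kJ/kg
Δh = -20.185 + -247 + -25.22 = -292.4 kJ/kg
Q = ṁ·Δh = 25.60 kg/s × -292.4 kJ/kg = -7485.6 kJ/s
|Q| = 7485.6 kW = 26948 MJ/h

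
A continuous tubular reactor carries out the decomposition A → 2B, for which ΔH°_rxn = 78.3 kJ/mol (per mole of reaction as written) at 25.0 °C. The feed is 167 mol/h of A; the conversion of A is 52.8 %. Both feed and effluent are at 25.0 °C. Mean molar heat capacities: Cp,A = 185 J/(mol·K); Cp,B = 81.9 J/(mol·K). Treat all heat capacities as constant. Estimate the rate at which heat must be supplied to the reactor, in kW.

Q_in = 1.92 kW

Extent of reaction ξ = 0.528 × 167 = 88.176 mol/h
Reaction term: ξ·ΔH°_rxn = 88.176 × 78.3 = 6904.2 kJ/h
Q = ΔH = 6904.2 kJ/h = 1.9178 kW
Heat supplied = 1.9178 kW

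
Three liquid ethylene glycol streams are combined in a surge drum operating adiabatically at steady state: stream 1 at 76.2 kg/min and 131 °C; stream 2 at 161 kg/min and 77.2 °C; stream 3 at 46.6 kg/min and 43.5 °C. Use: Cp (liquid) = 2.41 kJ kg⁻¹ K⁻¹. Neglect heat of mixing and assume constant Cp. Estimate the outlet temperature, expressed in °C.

Energy balance with Q = 0: Σ ṁᵢCp,ᵢ(T_out − Tᵢ) = 0
Σ ṁᵢCp,ᵢTᵢ = 76.2×2.41×131 + 161×2.41×77.2 + 46.6×2.41×43.5 = 58897
Σ ṁᵢCp,ᵢ = 76.2×2.41 + 161×2.41 + 46.6×2.41 = 683.96
T_out = 58897 / 683.96 = 86.112 °C

T_out = 86.1 °C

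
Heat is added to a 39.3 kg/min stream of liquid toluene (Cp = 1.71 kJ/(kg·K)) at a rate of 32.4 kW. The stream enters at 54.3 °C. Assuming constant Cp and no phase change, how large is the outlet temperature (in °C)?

Q = 32.4 kW = 1944 kJ/min
ΔT = Q/(ṁ·Cp) = 1944/(39.3×1.71) = 28.927 K
T_out = 54.3 + 28.927 = 83.227 °C

T_out = 83.2 °C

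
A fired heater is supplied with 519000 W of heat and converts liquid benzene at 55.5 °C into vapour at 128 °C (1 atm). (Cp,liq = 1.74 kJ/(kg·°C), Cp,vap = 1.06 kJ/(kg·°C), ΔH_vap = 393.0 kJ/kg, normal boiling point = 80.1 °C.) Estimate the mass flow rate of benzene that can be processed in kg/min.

Δh = 1.74×(80.1−55.5) + 393.0 + 1.06×(128−80.1) = 486.58 kJ/kg
Q = 519000 W = 519 kJ/s = 31140 kJ/min
ṁ = Q/Δh = 31140 / 486.58 = 63.998 kg/min

ṁ = 64.0 kg/min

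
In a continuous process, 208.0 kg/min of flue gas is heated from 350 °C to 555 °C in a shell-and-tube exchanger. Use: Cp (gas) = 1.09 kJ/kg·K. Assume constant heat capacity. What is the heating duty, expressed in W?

Q = ṁ·Cp·ΔT = 208.0 × 1.09 × (555 − 350) = 46478 kJ/min
Converting: 46478 / 60 s = 774.63 kW
Heating duty = 774630 W

Q = 775000 W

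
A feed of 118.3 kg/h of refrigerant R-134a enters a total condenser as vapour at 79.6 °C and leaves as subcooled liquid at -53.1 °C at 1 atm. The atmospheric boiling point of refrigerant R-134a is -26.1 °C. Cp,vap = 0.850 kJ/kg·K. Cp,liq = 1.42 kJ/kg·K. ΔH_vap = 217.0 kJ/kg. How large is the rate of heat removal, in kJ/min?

Q_c = 681 kJ/min

vapour 79.6→-26.1 °C: -89.845 kJ/kg
condensation at -26.1 °C: -217 kJ/kg
liquid -26.1→-53.1 °C: -38.34 kJ/kg
Δh = -89.845 + -217 + -38.34 = -345.19 kJ/kg
Q = ṁ·Δh = 118.3 kg/h × -345.19 kJ/kg = -40835 kJ/h
|Q| = 11.343 kW = 680.59 kJ/min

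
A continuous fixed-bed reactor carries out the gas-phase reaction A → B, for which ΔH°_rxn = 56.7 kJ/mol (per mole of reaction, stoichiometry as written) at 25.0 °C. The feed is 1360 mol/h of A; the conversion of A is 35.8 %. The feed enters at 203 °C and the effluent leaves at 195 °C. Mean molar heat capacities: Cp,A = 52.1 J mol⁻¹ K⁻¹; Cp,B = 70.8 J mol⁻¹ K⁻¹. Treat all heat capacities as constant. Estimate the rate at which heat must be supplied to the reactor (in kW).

Extent of reaction ξ = 0.358 × 1360 = 486.88 mol/h
Reaction term: ξ·ΔH°_rxn = 486.88 × 56.7 = 27606 kJ/h
Sensible, feed 203→25 °C: -12612 kJ/h
Outlet flows (mol/h): A 873.12, B 486.88
Sensible, products 25→195 °C: 13593 kJ/h
Q = ΔH = 28587 kJ/h = 7.9408 kW
Heat supplied = 7.9408 kW

Q_in = 7.94 kW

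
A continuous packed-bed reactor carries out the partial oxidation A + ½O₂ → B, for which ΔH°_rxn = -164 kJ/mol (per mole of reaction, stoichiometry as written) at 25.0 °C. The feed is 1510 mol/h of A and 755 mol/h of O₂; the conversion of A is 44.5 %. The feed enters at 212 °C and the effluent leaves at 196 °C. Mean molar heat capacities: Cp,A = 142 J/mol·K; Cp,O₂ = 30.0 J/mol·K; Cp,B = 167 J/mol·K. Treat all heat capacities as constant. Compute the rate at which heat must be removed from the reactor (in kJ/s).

Q_out = 31.3 kJ/s

Extent of reaction ξ = 0.445 × 1510 = 671.95 mol/h
Reaction term: ξ·ΔH°_rxn = 671.95 × -164 = -110200 kJ/h
Sensible, feed 212→25 °C: -44332 kJ/h
Outlet flows (mol/h): A 838.05, O₂ 419.02, B 671.95
Sensible, products 25→196 °C: 41688 kJ/h
Q = ΔH = -112840 kJ/h = -31.346 kW
Heat removed = 31.346 kJ/s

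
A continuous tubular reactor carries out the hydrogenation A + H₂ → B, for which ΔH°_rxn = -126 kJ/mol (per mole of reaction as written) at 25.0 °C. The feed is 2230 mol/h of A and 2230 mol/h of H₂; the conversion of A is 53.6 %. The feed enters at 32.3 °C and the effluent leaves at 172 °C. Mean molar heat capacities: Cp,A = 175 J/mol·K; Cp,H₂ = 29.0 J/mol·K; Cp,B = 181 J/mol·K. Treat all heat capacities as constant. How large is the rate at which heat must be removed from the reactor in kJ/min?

Extent of reaction ξ = 0.536 × 2230 = 1195.3 mol/h
Reaction term: ξ·ΔH°_rxn = 1195.3 × -126 = -150610 kJ/h
Sensible, feed 32.3→25 °C: -3320.9 kJ/h
Outlet flows (mol/h): A 1034.7, H₂ 1034.7, B 1195.3
Sensible, products 25→172 °C: 62832 kJ/h
Q = ΔH = -91094 kJ/h = -25.304 kW
Heat removed = 1518.2 kJ/min

Q_out = 1520 kJ/min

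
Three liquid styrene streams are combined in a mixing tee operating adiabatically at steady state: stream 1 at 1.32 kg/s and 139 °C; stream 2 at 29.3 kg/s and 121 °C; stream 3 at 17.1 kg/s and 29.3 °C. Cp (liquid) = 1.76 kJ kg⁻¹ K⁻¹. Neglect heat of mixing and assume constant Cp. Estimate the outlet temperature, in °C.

T_out = 88.6 °C

Adiabatic, steady state ⇒ Σ ṁᵢCp,ᵢ(T_out − Tᵢ) = 0
T_out = Σ ṁᵢCp,ᵢTᵢ / Σ ṁᵢCp,ᵢ
      = 7444.5 / 83.987 = 88.638 °C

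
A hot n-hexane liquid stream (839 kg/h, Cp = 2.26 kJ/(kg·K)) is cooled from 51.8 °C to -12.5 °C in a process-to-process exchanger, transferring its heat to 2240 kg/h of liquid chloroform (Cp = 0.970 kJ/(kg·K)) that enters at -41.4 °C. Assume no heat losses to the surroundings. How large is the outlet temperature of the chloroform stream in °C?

Heat released by hot stream: Q = 839 × 2.26 × (51.8 − -12.5) = 121920 kJ/h
Energy balance on cold side (adiabatic exchanger): Q = ṁ_c·Cp_c·(T_c,out − T_c,in)
T_c,out = -41.4 + 121920/(2240 × 0.970) = 14.713 °C

T_c,out = 14.7 °C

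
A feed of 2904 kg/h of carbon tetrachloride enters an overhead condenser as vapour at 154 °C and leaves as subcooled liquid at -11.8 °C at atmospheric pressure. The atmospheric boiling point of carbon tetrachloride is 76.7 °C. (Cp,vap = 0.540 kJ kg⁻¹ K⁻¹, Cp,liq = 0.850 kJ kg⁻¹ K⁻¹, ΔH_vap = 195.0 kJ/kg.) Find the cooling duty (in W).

vapour 154→76.7 °C: -41.742 kJ/kg
condensation at 76.7 °C: -195 kJ/kg
liquid 76.7→-11.8 °C: -75.225 kJ/kg
Δh = -41.742 + -195 + -75.225 = -311.97 kJ/kg
Q = ṁ·Δh = 2904 kg/h × -311.97 kJ/kg = -905950 kJ/h
|Q| = 251.65 kW = 251650 W

Q_c = 252000 W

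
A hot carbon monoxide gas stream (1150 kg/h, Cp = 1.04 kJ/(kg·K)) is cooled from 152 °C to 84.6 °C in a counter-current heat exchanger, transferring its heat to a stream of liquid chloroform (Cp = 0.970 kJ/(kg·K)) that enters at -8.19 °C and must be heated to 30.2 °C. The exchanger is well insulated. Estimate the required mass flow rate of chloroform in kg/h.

Heat released by hot stream: Q = 1150 × 1.04 × (152 − 84.6) = 80610 kJ/h
Energy balance on cold side (adiabatic exchanger): Q = ṁ_c·Cp_c·(T_c,out − T_c,in)
ṁ_c = 80610 / [0.970 × (30.2 − -8.19)] = 2164.7 kg/h

ṁ_c = 2160 kg/h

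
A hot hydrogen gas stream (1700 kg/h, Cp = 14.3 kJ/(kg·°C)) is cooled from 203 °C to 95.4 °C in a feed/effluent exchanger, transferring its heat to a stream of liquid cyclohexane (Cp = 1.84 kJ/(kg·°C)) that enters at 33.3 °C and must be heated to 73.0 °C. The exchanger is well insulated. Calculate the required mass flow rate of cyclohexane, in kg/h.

ṁ_c = 35800 kg/h

Heat released by hot stream: Q = 1700 × 14.3 × (203 − 95.4) = 2.6158e+06 kJ/h
Energy balance on cold side (adiabatic exchanger): Q = ṁ_c·Cp_c·(T_c,out − T_c,in)
ṁ_c = 2.6158e+06 / [1.84 × (73.0 − 33.3)] = 35809 kg/h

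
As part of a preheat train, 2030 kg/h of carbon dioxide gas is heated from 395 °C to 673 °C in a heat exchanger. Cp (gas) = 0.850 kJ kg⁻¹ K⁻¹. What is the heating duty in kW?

Q = ṁ·Cp·ΔT = 2030 × 0.850 × (673 − 395) = 479690 kJ/h
Converting: 479690 / 3600 s = 133.25 kW

Q = 133 kW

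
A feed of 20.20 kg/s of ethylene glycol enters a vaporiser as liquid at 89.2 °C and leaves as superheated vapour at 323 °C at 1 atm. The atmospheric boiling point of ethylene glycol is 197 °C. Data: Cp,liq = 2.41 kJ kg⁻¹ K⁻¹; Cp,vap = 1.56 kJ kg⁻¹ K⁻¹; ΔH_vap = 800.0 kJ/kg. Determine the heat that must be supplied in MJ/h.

liquid 89.2→197 °C: 259.8 kJ/kg
vaporisation at 197 °C: 800 kJ/kg
vapour 197→323 °C: 196.56 kJ/kg
Δh = 259.8 + 800 + 196.56 = 1256.4 kJ/kg
Q = ṁ·Δh = 20.20 kg/s × 1256.4 kJ/kg = 25378 kJ/s
|Q| = 25378 kW = 91362 MJ/h

Q = 91400 MJ/h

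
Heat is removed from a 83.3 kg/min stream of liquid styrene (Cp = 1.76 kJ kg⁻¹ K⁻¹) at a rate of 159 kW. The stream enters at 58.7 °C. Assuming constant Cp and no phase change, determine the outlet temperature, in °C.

Q = 159 kW = 9540 kJ/min
ΔT = Q/(ṁ·Cp) = 9540/(83.3×1.76) = 65.071 K
T_out = 58.7 − 65.071 = -6.3715 °C

T_out = -6.37 °C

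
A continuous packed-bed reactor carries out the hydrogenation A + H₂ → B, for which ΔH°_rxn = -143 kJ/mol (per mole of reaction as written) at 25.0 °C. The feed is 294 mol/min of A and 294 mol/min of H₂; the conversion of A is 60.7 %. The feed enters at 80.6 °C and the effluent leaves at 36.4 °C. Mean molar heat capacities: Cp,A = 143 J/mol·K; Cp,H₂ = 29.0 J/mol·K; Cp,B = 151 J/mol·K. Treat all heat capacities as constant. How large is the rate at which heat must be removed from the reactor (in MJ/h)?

Q_out = 1670 MJ/h

Extent of reaction ξ = 0.607 × 294 = 178.46 mol/min
Reaction term: ξ·ΔH°_rxn = 178.46 × -143 = -25519 kJ/min
Sensible, feed 80.6→25 °C: -2811.6 kJ/min
Outlet flows (mol/min): A 115.54, H₂ 115.54, B 178.46
Sensible, products 25→36.4 °C: 533.75 kJ/min
Q = ΔH = -27797 kJ/min = -463.29 kW
Heat removed = 1667.8 MJ/h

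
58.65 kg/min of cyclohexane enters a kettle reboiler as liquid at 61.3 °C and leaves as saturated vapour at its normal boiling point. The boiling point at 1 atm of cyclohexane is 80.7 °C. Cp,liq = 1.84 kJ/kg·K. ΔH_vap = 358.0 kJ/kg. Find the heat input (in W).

liquid 61.3→80.7 °C: 35.696 kJ/kg
vaporisation at 80.7 °C: 358 kJ/kg
Δh = 35.696 + 358 = 393.7 kJ/kg
Q = ṁ·Δh = 58.65 kg/min × 393.7 kJ/kg = 23090 kJ/min
|Q| = 384.84 kW = 384840 W

Q = 385000 W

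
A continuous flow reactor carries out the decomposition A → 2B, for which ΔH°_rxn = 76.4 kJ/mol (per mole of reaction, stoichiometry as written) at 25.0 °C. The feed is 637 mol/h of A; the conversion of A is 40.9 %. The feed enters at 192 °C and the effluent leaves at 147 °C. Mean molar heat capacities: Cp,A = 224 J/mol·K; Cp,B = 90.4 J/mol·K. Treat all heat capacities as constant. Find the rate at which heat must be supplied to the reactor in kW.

Q_in = 3.36 kW

Extent of reaction ξ = 0.409 × 637 = 260.53 mol/h
Reaction term: ξ·ΔH°_rxn = 260.53 × 76.4 = 19905 kJ/h
Sensible, feed 192→25 °C: -23829 kJ/h
Outlet flows (mol/h): A 376.47, B 521.07
Sensible, products 25→147 °C: 16035 kJ/h
Q = ΔH = 12111 kJ/h = 3.3641 kW
Heat supplied = 3.3641 kW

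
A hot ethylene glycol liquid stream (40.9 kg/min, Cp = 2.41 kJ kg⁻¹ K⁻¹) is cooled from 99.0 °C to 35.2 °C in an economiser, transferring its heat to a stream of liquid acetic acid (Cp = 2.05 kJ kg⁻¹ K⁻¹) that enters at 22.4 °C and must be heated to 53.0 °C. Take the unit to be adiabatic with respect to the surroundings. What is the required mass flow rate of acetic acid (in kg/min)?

Heat released by hot stream: Q = 40.9 × 2.41 × (99.0 − 35.2) = 6288.7 kJ/min
Energy balance on cold side (adiabatic exchanger): Q = ṁ_c·Cp_c·(T_c,out − T_c,in)
ṁ_c = 6288.7 / [2.05 × (53.0 − 22.4)] = 100.25 kg/min

ṁ_c = 100 kg/min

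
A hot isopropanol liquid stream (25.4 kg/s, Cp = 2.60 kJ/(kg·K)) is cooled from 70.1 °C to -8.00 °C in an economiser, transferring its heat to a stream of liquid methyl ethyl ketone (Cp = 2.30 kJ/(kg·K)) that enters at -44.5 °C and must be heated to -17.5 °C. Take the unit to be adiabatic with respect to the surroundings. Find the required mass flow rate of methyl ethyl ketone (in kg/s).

ṁ_c = 83.1 kg/s

Heat released by hot stream: Q = 25.4 × 2.60 × (70.1 − -8.00) = 5157.7 kJ/s
Energy balance on cold side (adiabatic exchanger): Q = ṁ_c·Cp_c·(T_c,out − T_c,in)
ṁ_c = 5157.7 / [2.30 × (-17.5 − -44.5)] = 83.055 kg/s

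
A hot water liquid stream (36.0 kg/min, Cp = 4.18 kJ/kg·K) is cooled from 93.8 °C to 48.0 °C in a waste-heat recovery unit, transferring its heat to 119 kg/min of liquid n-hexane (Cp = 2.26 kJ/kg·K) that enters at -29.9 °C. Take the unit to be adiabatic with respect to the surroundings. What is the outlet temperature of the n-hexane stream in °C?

T_c,out = -4.27 °C

Heat released by hot stream: Q = 36.0 × 4.18 × (93.8 − 48.0) = 6892 kJ/min
Energy balance on cold side (adiabatic exchanger): Q = ṁ_c·Cp_c·(T_c,out − T_c,in)
T_c,out = -29.9 + 6892/(119 × 2.26) = -4.2735 °C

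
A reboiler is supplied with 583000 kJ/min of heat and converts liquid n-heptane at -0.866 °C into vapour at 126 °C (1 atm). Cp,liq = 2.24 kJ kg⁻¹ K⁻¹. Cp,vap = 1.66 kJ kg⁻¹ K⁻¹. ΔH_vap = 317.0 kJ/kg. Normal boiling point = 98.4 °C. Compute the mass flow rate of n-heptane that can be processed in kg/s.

Δh = 2.24×(98.4−-0.866) + 317.0 + 1.66×(126−98.4) = 585.17 kJ/kg
Q = 583000 kJ/min = 9716.7 kJ/s = 9716.7 kJ/s
ṁ = Q/Δh = 9716.7 / 585.17 = 16.605 kg/s

ṁ = 16.6 kg/s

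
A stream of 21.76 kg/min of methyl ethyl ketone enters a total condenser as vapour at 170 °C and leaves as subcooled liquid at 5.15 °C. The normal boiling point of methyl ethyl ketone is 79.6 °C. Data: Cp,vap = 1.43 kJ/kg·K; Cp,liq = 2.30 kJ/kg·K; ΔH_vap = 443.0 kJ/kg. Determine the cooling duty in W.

Q_c = 270000 W

vapour 170→79.6 °C: -129.27 kJ/kg
condensation at 79.6 °C: -443 kJ/kg
liquid 79.6→5.15 °C: -171.23 kJ/kg
Δh = -129.27 + -443 + -171.23 = -743.51 kJ/kg
Q = ṁ·Δh = 21.76 kg/min × -743.51 kJ/kg = -16179 kJ/min
|Q| = 269.65 kW = 269650 W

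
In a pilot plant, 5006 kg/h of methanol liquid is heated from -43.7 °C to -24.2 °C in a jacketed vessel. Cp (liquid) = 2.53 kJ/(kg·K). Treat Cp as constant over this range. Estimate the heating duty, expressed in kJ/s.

Q = ṁ·Cp·ΔT = 5006 × 2.53 × (-24.2 − -43.7) = 246970 kJ/h
Converting: 246970 / 3600 s = 68.603 kW

Q = 68.6 kJ/s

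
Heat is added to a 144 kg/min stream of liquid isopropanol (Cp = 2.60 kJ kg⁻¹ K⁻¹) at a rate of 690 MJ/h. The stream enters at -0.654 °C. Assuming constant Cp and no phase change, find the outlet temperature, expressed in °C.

Q = 690 MJ/h = 11500 kJ/min
ΔT = Q/(ṁ·Cp) = 11500/(144×2.60) = 30.716 K
T_out = -0.654 + 30.716 = 30.062 °C

T_out = 30.1 °C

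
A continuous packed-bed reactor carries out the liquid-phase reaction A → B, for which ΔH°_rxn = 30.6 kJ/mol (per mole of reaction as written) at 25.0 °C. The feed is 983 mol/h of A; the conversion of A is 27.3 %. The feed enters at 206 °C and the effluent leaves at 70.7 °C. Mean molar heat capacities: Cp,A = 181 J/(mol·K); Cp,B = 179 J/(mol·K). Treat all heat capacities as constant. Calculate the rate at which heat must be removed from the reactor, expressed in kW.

Q_out = 4.41 kW

Extent of reaction ξ = 0.273 × 983 = 268.36 mol/h
Reaction term: ξ·ΔH°_rxn = 268.36 × 30.6 = 8211.8 kJ/h
Sensible, feed 206→25 °C: -32204 kJ/h
Outlet flows (mol/h): A 714.64, B 268.36
Sensible, products 25→70.7 °C: 8106.6 kJ/h
Q = ΔH = -15886 kJ/h = -4.4127 kW
Heat removed = 4.4127 kW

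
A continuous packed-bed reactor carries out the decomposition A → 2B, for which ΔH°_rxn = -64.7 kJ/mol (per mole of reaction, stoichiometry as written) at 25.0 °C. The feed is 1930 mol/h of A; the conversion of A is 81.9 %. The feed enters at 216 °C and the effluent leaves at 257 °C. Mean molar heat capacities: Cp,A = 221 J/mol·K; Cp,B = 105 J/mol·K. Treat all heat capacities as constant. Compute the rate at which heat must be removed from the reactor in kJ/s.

Extent of reaction ξ = 0.819 × 1930 = 1580.7 mol/h
Reaction term: ξ·ΔH°_rxn = 1580.7 × -64.7 = -102270 kJ/h
Sensible, feed 216→25 °C: -81467 kJ/h
Outlet flows (mol/h): A 349.33, B 3161.3
Sensible, products 25→257 °C: 94921 kJ/h
Q = ΔH = -88815 kJ/h = -24.671 kW
Heat removed = 24.671 kJ/s

Q_out = 24.7 kJ/s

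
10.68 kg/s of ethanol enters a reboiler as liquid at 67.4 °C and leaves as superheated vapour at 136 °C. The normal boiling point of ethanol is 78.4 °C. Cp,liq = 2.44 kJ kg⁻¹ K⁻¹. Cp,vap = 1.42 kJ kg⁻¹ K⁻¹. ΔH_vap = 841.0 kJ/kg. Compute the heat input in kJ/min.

liquid 67.4→78.4 °C: 26.84 kJ/kg
vaporisation at 78.4 °C: 841 kJ/kg
vapour 78.4→136 °C: 81.792 kJ/kg
Δh = 26.84 + 841 + 81.792 = 949.63 kJ/kg
Q = ṁ·Δh = 10.68 kg/s × 949.63 kJ/kg = 10142 kJ/s
|Q| = 10142 kW = 608520 kJ/min

Q = 609000 kJ/min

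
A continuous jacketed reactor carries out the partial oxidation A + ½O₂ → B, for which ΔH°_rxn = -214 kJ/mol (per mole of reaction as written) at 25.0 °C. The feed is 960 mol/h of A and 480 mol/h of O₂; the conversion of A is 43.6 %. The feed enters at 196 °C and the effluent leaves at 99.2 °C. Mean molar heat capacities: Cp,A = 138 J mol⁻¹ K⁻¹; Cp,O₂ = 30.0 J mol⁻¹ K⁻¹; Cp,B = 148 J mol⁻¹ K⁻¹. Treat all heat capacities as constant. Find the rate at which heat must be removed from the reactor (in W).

Q_out = 28900 W

Extent of reaction ξ = 0.436 × 960 = 418.56 mol/h
Reaction term: ξ·ΔH°_rxn = 418.56 × -214 = -89572 kJ/h
Sensible, feed 196→25 °C: -25116 kJ/h
Outlet flows (mol/h): A 541.44, O₂ 270.72, B 418.56
Sensible, products 25→99.2 °C: 10743 kJ/h
Q = ΔH = -103950 kJ/h = -28.874 kW
Heat removed = 28874 W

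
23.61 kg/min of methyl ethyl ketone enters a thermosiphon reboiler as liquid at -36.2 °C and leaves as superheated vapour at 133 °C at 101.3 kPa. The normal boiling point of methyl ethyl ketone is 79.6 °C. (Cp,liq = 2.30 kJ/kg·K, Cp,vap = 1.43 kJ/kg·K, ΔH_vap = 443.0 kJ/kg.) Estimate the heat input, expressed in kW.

liquid -36.2→79.6 °C: 266.34 kJ/kg
vaporisation at 79.6 °C: 443 kJ/kg
vapour 79.6→133 °C: 76.362 kJ/kg
Δh = 266.34 + 443 + 76.362 = 785.7 kJ/kg
Q = ṁ·Δh = 23.61 kg/min × 785.7 kJ/kg = 18550 kJ/min
|Q| = 309.17 kW

Q = 309 kW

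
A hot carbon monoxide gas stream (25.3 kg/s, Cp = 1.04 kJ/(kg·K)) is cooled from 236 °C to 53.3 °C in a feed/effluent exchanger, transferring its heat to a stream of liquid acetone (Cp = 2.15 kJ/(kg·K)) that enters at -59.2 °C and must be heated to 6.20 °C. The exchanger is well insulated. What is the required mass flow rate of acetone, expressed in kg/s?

Heat released by hot stream: Q = 25.3 × 1.04 × (236 − 53.3) = 4807.2 kJ/s
Energy balance on cold side (adiabatic exchanger): Q = ṁ_c·Cp_c·(T_c,out − T_c,in)
ṁ_c = 4807.2 / [2.15 × (6.20 − -59.2)] = 34.188 kg/s

ṁ_c = 34.2 kg/s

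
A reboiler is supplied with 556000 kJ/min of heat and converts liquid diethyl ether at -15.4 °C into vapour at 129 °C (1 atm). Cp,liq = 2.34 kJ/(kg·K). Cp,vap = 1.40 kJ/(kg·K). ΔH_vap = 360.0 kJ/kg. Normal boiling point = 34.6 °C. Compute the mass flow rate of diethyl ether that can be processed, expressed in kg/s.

Δh = 2.34×(34.6−-15.4) + 360.0 + 1.40×(129−34.6) = 609.16 kJ/kg
Q = 556000 kJ/min = 9266.7 kJ/s = 9266.7 kJ/s
ṁ = Q/Δh = 9266.7 / 609.16 = 15.212 kg/s

ṁ = 15.2 kg/s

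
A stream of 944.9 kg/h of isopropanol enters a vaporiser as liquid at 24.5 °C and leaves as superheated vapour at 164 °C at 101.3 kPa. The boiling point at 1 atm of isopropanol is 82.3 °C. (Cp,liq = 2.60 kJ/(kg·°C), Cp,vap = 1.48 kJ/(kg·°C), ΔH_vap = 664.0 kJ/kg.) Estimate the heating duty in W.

Q = 245000 W

liquid 24.5→82.3 °C: 150.28 kJ/kg
vaporisation at 82.3 °C: 664 kJ/kg
vapour 82.3→164 °C: 120.92 kJ/kg
Δh = 150.28 + 664 + 120.92 = 935.2 kJ/kg
Q = ṁ·Δh = 944.9 kg/h × 935.2 kJ/kg = 883670 kJ/h
|Q| = 245.46 kW = 245460 W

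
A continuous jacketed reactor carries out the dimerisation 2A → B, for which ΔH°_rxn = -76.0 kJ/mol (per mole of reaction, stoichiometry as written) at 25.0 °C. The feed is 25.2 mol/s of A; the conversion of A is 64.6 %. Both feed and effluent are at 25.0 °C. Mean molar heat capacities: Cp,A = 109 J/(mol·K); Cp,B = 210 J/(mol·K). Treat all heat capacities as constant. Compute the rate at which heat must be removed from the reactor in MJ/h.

Extent of reaction ξ = 0.646 × 25.2 / 2 = 8.1396 mol/s
Reaction term: ξ·ΔH°_rxn = 8.1396 × -76.0 = -618.61 kJ/s
Q = ΔH = -618.61 kJ/s = -618.61 kW
Heat removed = 2227 MJ/h

Q_out = 2230 MJ/h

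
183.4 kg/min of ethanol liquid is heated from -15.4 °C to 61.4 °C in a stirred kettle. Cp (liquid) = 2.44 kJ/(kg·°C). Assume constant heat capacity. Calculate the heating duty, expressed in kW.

Q = ṁ·Cp·ΔT = 183.4 × 2.44 × (61.4 − -15.4) = 34368 kJ/min
Converting: 34368 / 60 s = 572.79 kW

Q = 573 kW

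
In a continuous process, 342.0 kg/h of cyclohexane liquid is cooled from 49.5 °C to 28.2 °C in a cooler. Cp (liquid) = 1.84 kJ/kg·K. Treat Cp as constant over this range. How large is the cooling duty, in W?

Q = ṁ·Cp·ΔT = 342.0 × 1.84 × (28.2 − 49.5) = -13404 kJ/h
Converting: 13404 / 3600 s = 3.7232 kW
Cooling duty = 3723.2 W

Q_c = 3720 W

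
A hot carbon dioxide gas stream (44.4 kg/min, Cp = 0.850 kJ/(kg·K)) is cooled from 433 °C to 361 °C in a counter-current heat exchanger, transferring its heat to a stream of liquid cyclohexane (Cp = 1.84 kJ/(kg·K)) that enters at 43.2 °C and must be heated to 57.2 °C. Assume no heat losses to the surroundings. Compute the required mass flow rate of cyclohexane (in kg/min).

Heat released by hot stream: Q = 44.4 × 0.850 × (433 − 361) = 2717.3 kJ/min
Energy balance on cold side (adiabatic exchanger): Q = ṁ_c·Cp_c·(T_c,out − T_c,in)
ṁ_c = 2717.3 / [1.84 × (57.2 − 43.2)] = 105.48 kg/min

ṁ_c = 105 kg/min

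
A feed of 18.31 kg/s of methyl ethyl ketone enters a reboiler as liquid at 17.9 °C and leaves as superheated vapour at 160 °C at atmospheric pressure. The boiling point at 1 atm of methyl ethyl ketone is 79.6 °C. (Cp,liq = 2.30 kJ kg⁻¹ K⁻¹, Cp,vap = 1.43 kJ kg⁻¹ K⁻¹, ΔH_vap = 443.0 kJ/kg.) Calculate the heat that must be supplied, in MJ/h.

Q = 46100 MJ/h

liquid 17.9→79.6 °C: 141.91 kJ/kg
vaporisation at 79.6 °C: 443 kJ/kg
vapour 79.6→160 °C: 114.97 kJ/kg
Δh = 141.91 + 443 + 114.97 = 699.88 kJ/kg
Q = ṁ·Δh = 18.31 kg/s × 699.88 kJ/kg = 12815 kJ/s
|Q| = 12815 kW = 46133 MJ/h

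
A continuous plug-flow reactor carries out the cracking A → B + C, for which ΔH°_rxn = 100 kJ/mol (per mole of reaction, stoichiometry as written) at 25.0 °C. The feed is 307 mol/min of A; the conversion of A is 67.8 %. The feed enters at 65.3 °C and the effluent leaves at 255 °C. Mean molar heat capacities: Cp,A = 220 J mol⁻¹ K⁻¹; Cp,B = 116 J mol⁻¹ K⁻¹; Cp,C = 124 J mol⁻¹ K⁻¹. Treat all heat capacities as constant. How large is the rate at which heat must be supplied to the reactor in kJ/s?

Extent of reaction ξ = 0.678 × 307 = 208.15 mol/min
Reaction term: ξ·ΔH°_rxn = 208.15 × 100 = 20815 kJ/min
Sensible, feed 65.3→25 °C: -2721.9 kJ/min
Outlet flows (mol/min): A 98.854, B 208.15, C 208.15
Sensible, products 25→255 °C: 16492 kJ/min
Q = ΔH = 34584 kJ/min = 576.41 kW
Heat supplied = 576.41 kJ/s

Q_in = 576 kJ/s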